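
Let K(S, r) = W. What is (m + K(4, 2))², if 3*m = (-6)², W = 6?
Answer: 324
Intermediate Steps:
K(S, r) = 6
m = 12 (m = (⅓)*(-6)² = (⅓)*36 = 12)
(m + K(4, 2))² = (12 + 6)² = 18² = 324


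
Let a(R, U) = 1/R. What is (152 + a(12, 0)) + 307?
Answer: 5509/12 ≈ 459.08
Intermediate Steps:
(152 + a(12, 0)) + 307 = (152 + 1/12) + 307 = 1825/12 + 307 = 5509/12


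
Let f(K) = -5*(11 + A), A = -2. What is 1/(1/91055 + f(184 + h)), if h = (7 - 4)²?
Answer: -91055/4097474 ≈ -0.022222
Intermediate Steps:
h = 9 (h = 3² = 9)
f(K) = -45 (f(K) = -5*(11 - 2) = -5*9 = -45)
1/(1/91055 + f(184 + h)) = 1/(1/91055 - 45) = 1/(-4097474/91055) = -91055/4097474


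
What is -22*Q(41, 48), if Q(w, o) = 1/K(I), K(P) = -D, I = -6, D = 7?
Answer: 22/7 ≈ 3.1429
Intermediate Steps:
K(P) = -7 (K(P) = -1*7 = -7)
Q(w, o) = -⅐ (Q(w, o) = 1/(-7) = -⅐)
-22*Q(41, 48) = -22*(-⅐) = 22/7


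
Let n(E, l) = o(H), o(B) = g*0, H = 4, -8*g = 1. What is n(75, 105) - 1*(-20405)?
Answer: 20405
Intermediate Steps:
g = -1/8 (g = -1/8*1 = -1/8 ≈ -0.12500)
o(B) = 0 (o(B) = -1/8*0 = 0)
n(E, l) = 0
n(75, 105) - 1*(-20405) = 0 - 1*(-20405) = 0 + 20405 = 20405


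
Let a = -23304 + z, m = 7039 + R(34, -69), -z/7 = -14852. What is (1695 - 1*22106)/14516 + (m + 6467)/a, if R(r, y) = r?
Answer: -72490231/58543028 ≈ -1.2382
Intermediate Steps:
z = 103964 (z = -7*(-14852) = 103964)
m = 7073 (m = 7039 + 34 = 7073)
a = 80660 (a = -23304 + 103964 = 80660)
(1695 - 1*22106)/14516 + (m + 6467)/a = (1695 - 1*22106)/14516 + (7073 + 6467)/80660 = (1695 - 22106)*(1/14516) + 13540*(1/80660) = -20411*1/14516 + 677/4033 = -20411/14516 + 677/4033 = -72490231/58543028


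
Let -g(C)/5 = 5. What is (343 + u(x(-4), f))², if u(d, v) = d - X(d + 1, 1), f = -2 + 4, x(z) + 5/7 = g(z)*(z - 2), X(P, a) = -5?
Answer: 12117361/49 ≈ 2.4729e+5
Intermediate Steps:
g(C) = -25 (g(C) = -5*5 = -25)
x(z) = 345/7 - 25*z (x(z) = -5/7 - 25*(z - 2) = -5/7 - 25*(-2 + z) = -5/7 + (50 - 25*z) = 345/7 - 25*z)
f = 2
u(d, v) = 5 + d (u(d, v) = d - 1*(-5) = d + 5 = 5 + d)
(343 + u(x(-4), f))² = (343 + (5 + (345/7 - 25*(-4))))² = (343 + (5 + (345/7 + 100)))² = (343 + (5 + 1045/7))² = (343 + 1080/7)² = (3481/7)² = 12117361/49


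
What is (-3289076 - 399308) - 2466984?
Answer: -6155368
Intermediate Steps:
(-3289076 - 399308) - 2466984 = -3688384 - 2466984 = -6155368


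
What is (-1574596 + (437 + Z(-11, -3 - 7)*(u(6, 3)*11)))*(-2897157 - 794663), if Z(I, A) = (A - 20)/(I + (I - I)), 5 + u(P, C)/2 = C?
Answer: 5811954697780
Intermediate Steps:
u(P, C) = -10 + 2*C
Z(I, A) = (-20 + A)/I (Z(I, A) = (-20 + A)/(I + 0) = (-20 + A)/I)
(-1574596 + (437 + Z(-11, -3 - 7)*(u(6, 3)*11)))*(-2897157 - 794663) = (-1574596 + (437 + ((-20 + (-3 - 7))/(-11))*((-10 + 2*3)*11)))*(-2897157 - 794663) = (-1574596 + (437 + (-(-20 - 10)/11)*((-10 + 6)*11)))*(-3691820) = (-1574596 + (437 + (-1/11*(-30))*(-4*11)))*(-3691820) = (-1574596 + (437 + (30/11)*(-44)))*(-3691820) = (-1574596 + (437 - 120))*(-3691820) = (-1574596 + 317)*(-3691820) = -1574279*(-3691820) = 5811954697780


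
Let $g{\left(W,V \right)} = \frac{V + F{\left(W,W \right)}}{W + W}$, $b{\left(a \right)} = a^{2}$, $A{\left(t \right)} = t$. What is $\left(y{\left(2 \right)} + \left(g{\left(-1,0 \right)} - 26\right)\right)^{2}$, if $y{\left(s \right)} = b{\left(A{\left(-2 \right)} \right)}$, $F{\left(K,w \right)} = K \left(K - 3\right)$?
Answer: $576$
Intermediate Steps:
$F{\left(K,w \right)} = K \left(-3 + K\right)$
$y{\left(s \right)} = 4$ ($y{\left(s \right)} = \left(-2\right)^{2} = 4$)
$g{\left(W,V \right)} = \frac{V + W \left(-3 + W\right)}{2 W}$ ($g{\left(W,V \right)} = \frac{V + W \left(-3 + W\right)}{W + W} = \frac{V + W \left(-3 + W\right)}{2 W}$)
$\left(y{\left(2 \right)} + \left(g{\left(-1,0 \right)} - 26\right)\right)^{2} = \left(4 - \left(26 - \frac{0 - \left(-3 - 1\right)}{2 \left(-1\right)}\right)\right)^{2} = \left(4 - \left(26 + \frac{0 - -4}{2}\right)\right)^{2} = \left(4 - \left(26 + \frac{0 + 4}{2}\right)\right)^{2} = \left(4 - \left(26 + \frac{1}{2} \cdot 4\right)\right)^{2} = \left(4 - 28\right)^{2} = \left(-24\right)^{2} = 576$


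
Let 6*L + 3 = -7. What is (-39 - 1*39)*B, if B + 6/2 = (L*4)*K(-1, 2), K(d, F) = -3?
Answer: -1326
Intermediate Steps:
L = -5/3 (L = -1/2 + (1/6)*(-7) = -1/2 - 7/6 = -5/3 ≈ -1.6667)
B = 17 (B = -3 - 5/3*4*(-3) = -3 - 20/3*(-3) = -3 + 20 = 17)
(-39 - 1*39)*B = (-39 - 1*39)*17 = (-39 - 39)*17 = -78*17 = -1326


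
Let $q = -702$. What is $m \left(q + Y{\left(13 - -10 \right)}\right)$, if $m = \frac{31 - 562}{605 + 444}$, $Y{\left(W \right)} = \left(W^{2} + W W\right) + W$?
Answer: $- \frac{201249}{1049} \approx -191.85$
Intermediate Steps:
$Y{\left(W \right)} = W + 2 W^{2}$ ($Y{\left(W \right)} = \left(W^{2} + W^{2}\right) + W = 2 W^{2} + W = W + 2 W^{2}$)
$m = - \frac{531}{1049} \approx -0.5062$
$m \left(q + Y{\left(13 - -10 \right)}\right) = - \frac{531 \left(-702 + \left(13 - -10\right) \left(1 + 2 \left(13 - -10\right)\right)\right)}{1049} = - \frac{531 \left(-702 + \left(13 + 10\right) \left(1 + 2 \left(13 + 10\right)\right)\right)}{1049} = - \frac{531 \left(-702 + 23 \left(1 + 2 \cdot 23\right)\right)}{1049} = - \frac{531 \left(-702 + 23 \left(1 + 46\right)\right)}{1049} = - \frac{531 \left(-702 + 23 \cdot 47\right)}{1049} = - \frac{531 \left(-702 + 1081\right)}{1049} = \left(- \frac{531}{1049}\right) 379 = - \frac{201249}{1049}$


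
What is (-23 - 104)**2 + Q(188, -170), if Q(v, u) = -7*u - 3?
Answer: 17316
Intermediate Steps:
Q(v, u) = -3 - 7*u
(-23 - 104)**2 + Q(188, -170) = (-23 - 104)**2 + (-3 - 7*(-170)) = (-127)**2 + (-3 + 1190) = 16129 + 1187 = 17316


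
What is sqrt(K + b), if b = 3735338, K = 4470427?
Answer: sqrt(8205765) ≈ 2864.6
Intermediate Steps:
sqrt(K + b) = sqrt(4470427 + 3735338) = sqrt(8205765)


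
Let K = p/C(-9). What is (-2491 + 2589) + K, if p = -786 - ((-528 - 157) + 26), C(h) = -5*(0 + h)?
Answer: 4283/45 ≈ 95.178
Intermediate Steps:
C(h) = -5*h
p = -127 (p = -786 - (-685 + 26) = -786 - 1*(-659) = -786 + 659 = -127)
K = -127/45 (K = -127/((-5*(-9))) = -127/45 ≈ -2.8222)
(-2491 + 2589) + K = (-2491 + 2589) - 127/45 = 98 - 127/45 = 4283/45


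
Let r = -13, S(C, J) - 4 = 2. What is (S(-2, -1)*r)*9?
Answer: -702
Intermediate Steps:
S(C, J) = 6 (S(C, J) = 4 + 2 = 6)
(S(-2, -1)*r)*9 = (6*(-13))*9 = -78*9 = -702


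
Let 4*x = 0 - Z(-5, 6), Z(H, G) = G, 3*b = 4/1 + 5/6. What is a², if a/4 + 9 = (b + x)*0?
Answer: 1296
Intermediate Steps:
b = 29/18 (b = (4/1 + 5/6)/3 = (4*1 + 5*(⅙))/3 = (4 + ⅚)/3 = (⅓)*(29/6) = 29/18 ≈ 1.6111)
x = -3/2 (x = (0 - 1*6)/4 = (0 - 6)/4 = (¼)*(-6) = -3/2 ≈ -1.5000)
a = -36 (a = -36 + 4*((29/18 - 3/2)*0) = -36 + 4*((⅑)*0) = -36 + 4*0 = -36 + 0 = -36)
a² = (-36)² = 1296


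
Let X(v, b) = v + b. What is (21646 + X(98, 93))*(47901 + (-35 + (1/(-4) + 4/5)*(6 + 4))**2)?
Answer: 4260071145/4 ≈ 1.0650e+9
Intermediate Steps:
X(v, b) = b + v
(21646 + X(98, 93))*(47901 + (-35 + (1/(-4) + 4/5)*(6 + 4))**2) = (21646 + (93 + 98))*(47901 + (-35 + (1/(-4) + 4/5)*(6 + 4))**2) = (21646 + 191)*(47901 + (-35 + (1*(-1/4) + 4*(1/5))*10)**2) = 21837*(47901 + (-35 + (-1/4 + 4/5)*10)**2) = 21837*(47901 + (-35 + (11/20)*10)**2) = 21837*(47901 + (-35 + 11/2)**2) = 21837*(47901 + (-59/2)**2) = 21837*(47901 + 3481/4) = 21837*(195085/4) = 4260071145/4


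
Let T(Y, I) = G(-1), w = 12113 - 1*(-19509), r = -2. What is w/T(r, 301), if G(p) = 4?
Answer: 15811/2 ≈ 7905.5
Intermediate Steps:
w = 31622 (w = 12113 + 19509 = 31622)
T(Y, I) = 4
w/T(r, 301) = 31622/4 = 31622*(1/4) = 15811/2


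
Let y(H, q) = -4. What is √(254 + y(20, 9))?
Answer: 5*√10 ≈ 15.811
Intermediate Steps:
√(254 + y(20, 9)) = √(254 - 4) = √250 = 5*√10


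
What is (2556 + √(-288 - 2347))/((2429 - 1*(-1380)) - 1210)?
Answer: 2556/2599 + I*√2635/2599 ≈ 0.98345 + 0.019751*I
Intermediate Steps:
(2556 + √(-288 - 2347))/((2429 - 1*(-1380)) - 1210) = (2556 + √(-2635))/((2429 + 1380) - 1210) = (2556 + I*√2635)/(3809 - 1210) = (2556 + I*√2635)/2599 = (2556 + I*√2635)*(1/2599) = 2556/2599 + I*√2635/2599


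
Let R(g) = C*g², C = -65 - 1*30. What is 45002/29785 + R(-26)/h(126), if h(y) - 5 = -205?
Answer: 19217931/59570 ≈ 322.61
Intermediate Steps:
h(y) = -200 (h(y) = 5 - 205 = -200)
C = -95 (C = -65 - 30 = -95)
R(g) = -95*g²
45002/29785 + R(-26)/h(126) = 45002/29785 - 95*(-26)²/(-200) = 45002*(1/29785) - 95*676*(-1/200) = 45002/29785 - 64220*(-1/200) = 45002/29785 + 3211/10 = 19217931/59570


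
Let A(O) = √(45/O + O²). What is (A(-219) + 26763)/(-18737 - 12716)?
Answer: -26763/31453 - √255583074/2296069 ≈ -0.85785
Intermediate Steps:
A(O) = √(O² + 45/O)
(A(-219) + 26763)/(-18737 - 12716) = (√((45 + (-219)³)/(-219)) + 26763)/(-18737 - 12716) = (√(-(45 - 10503459)/219) + 26763)/(-31453) = (√(-1/219*(-10503414)) + 26763)*(-1/31453) = (√(3501138/73) + 26763)*(-1/31453) = (√255583074/73 + 26763)*(-1/31453) = (26763 + √255583074/73)*(-1/31453) = -26763/31453 - √255583074/2296069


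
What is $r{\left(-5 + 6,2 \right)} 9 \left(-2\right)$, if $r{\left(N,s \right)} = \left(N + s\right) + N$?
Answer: $-72$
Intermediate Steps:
$r{\left(N,s \right)} = s + 2 N$
$r{\left(-5 + 6,2 \right)} 9 \left(-2\right) = \left(2 + 2 \left(-5 + 6\right)\right) 9 \left(-2\right) = \left(2 + 2 \cdot 1\right) 9 \left(-2\right) = \left(2 + 2\right) 9 \left(-2\right) = 4 \cdot 9 \left(-2\right) = 36 \left(-2\right) = -72$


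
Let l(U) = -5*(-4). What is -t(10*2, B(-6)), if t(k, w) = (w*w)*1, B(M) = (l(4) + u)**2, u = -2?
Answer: -104976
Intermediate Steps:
l(U) = 20
B(M) = 324 (B(M) = (20 - 2)**2 = 18**2 = 324)
t(k, w) = w**2 (t(k, w) = w**2*1 = w**2)
-t(10*2, B(-6)) = -1*324**2 = -1*104976 = -104976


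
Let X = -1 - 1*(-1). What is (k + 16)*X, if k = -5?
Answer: 0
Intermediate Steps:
X = 0 (X = -1 + 1 = 0)
(k + 16)*X = (-5 + 16)*0 = 11*0 = 0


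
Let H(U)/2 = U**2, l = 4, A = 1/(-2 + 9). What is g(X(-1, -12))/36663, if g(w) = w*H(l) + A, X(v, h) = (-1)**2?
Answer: 75/85547 ≈ 0.00087671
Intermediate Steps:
A = 1/7 ≈ 0.14286
X(v, h) = 1
H(U) = 2*U**2
g(w) = 1/7 + 32*w (g(w) = w*(2*4**2) + 1/7 = w*(2*16) + 1/7 = w*32 + 1/7 = 32*w + 1/7 = 1/7 + 32*w)
g(X(-1, -12))/36663 = (1/7 + 32*1)/36663 = (1/7 + 32)*(1/36663) = (225/7)*(1/36663) = 75/85547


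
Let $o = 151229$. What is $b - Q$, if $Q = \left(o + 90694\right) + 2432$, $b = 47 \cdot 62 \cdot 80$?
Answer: $-11235$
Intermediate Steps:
$b = 233120$ ($b = 2914 \cdot 80 = 233120$)
$Q = 244355$ ($Q = \left(151229 + 90694\right) + 2432 = 241923 + 2432 = 244355$)
$b - Q = 233120 - 244355 = -11235$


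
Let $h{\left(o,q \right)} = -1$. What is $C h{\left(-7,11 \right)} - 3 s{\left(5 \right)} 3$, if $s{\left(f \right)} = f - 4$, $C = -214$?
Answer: $-1926$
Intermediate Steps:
$s{\left(f \right)} = -4 + f$
$C h{\left(-7,11 \right)} - 3 s{\left(5 \right)} 3 = \left(-214\right) \left(-1\right) - 3 \left(-4 + 5\right) 3 = 214 \left(-3\right) 1 \cdot 3 = 214 \left(\left(-3\right) 3\right) = 214 \left(-9\right) = -1926$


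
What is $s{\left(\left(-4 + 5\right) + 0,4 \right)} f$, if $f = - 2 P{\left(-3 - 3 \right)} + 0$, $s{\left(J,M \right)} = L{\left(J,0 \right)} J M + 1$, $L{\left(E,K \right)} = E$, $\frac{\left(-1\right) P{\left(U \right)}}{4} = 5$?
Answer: $200$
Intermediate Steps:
$P{\left(U \right)} = -20$ ($P{\left(U \right)} = \left(-4\right) 5 = -20$)
$s{\left(J,M \right)} = 1 + M J^{2}$ ($s{\left(J,M \right)} = J J M + 1 = J^{2} M + 1 = M J^{2} + 1 = 1 + M J^{2}$)
$f = 40$ ($f = \left(-2\right) \left(-20\right) + 0 = 40 + 0 = 40$)
$s{\left(\left(-4 + 5\right) + 0,4 \right)} f = \left(1 + 4 \left(\left(-4 + 5\right) + 0\right)^{2}\right) 40 = \left(1 + 4 \left(1 + 0\right)^{2}\right) 40 = \left(1 + 4 \cdot 1^{2}\right) 40 = \left(1 + 4 \cdot 1\right) 40 = \left(1 + 4\right) 40 = 5 \cdot 40 = 200$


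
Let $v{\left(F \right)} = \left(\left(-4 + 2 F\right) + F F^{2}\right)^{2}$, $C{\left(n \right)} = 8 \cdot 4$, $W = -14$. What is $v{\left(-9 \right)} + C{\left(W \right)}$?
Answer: $564033$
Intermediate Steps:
$C{\left(n \right)} = 32$
$v{\left(F \right)} = \left(-4 + F^{3} + 2 F\right)^{2}$ ($v{\left(F \right)} = \left(\left(-4 + 2 F\right) + F^{3}\right)^{2} = \left(-4 + F^{3} + 2 F\right)^{2}$)
$v{\left(-9 \right)} + C{\left(W \right)} = \left(-4 + \left(-9\right)^{3} + 2 \left(-9\right)\right)^{2} + 32 = \left(-4 - 729 - 18\right)^{2} + 32 = \left(-751\right)^{2} + 32 = 564001 + 32 = 564033$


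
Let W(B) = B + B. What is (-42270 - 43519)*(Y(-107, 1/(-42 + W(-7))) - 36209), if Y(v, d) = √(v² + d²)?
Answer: 3106333901 - 85789*√35904065/56 ≈ 3.0972e+9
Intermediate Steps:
W(B) = 2*B
Y(v, d) = √(d² + v²)
(-42270 - 43519)*(Y(-107, 1/(-42 + W(-7))) - 36209) = (-42270 - 43519)*(√((1/(-42 + 2*(-7)))² + (-107)²) - 36209) = -85789*(√((1/(-42 - 14))² + 11449) - 36209) = -85789*(√((1/(-56))² + 11449) - 36209) = -85789*(√((-1/56)² + 11449) - 36209) = -85789*(√(1/3136 + 11449) - 36209) = -85789*(√(35904065/3136) - 36209) = -85789*(√35904065/56 - 36209) = -85789*(-36209 + √35904065/56) = 3106333901 - 85789*√35904065/56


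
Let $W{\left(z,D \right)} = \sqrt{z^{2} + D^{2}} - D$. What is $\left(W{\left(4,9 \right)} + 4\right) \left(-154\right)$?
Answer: $770 - 154 \sqrt{97} \approx -746.72$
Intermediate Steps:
$W{\left(z,D \right)} = \sqrt{D^{2} + z^{2}} - D$
$\left(W{\left(4,9 \right)} + 4\right) \left(-154\right) = \left(\left(\sqrt{9^{2} + 4^{2}} - 9\right) + 4\right) \left(-154\right) = \left(\left(\sqrt{81 + 16} - 9\right) + 4\right) \left(-154\right) = \left(\left(\sqrt{97} - 9\right) + 4\right) \left(-154\right) = \left(\left(-9 + \sqrt{97}\right) + 4\right) \left(-154\right) = \left(-5 + \sqrt{97}\right) \left(-154\right) = 770 - 154 \sqrt{97}$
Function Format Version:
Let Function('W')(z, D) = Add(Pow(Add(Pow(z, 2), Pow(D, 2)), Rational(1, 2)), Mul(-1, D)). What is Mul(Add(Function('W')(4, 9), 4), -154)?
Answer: Add(770, Mul(-154, Pow(97, Rational(1, 2)))) ≈ -746.72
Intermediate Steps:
Function('W')(z, D) = Add(Pow(Add(Pow(D, 2), Pow(z, 2)), Rational(1, 2)), Mul(-1, D))
Mul(Add(Function('W')(4, 9), 4), -154) = Mul(Add(Add(Pow(Add(Pow(9, 2), Pow(4, 2)), Rational(1, 2)), Mul(-1, 9)), 4), -154) = Mul(Add(Add(Pow(Add(81, 16), Rational(1, 2)), -9), 4), -154) = Mul(Add(Add(Pow(97, Rational(1, 2)), -9), 4), -154) = Mul(Add(Add(-9, Pow(97, Rational(1, 2))), 4), -154) = Mul(Add(-5, Pow(97, Rational(1, 2))), -154) = Add(770, Mul(-154, Pow(97, Rational(1, 2))))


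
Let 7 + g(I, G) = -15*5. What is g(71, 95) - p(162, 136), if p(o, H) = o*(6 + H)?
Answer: -23086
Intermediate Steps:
g(I, G) = -82 (g(I, G) = -7 - 15*5 = -7 - 75 = -82)
g(71, 95) - p(162, 136) = -82 - 162*(6 + 136) = -82 - 162*142 = -82 - 1*23004 = -82 - 23004 = -23086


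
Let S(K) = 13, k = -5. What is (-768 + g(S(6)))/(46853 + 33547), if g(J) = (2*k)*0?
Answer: -16/1675 ≈ -0.0095522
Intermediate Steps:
g(J) = 0 (g(J) = (2*(-5))*0 = -10*0 = 0)
(-768 + g(S(6)))/(46853 + 33547) = (-768 + 0)/(46853 + 33547) = -768/80400 = -768*1/80400 = -16/1675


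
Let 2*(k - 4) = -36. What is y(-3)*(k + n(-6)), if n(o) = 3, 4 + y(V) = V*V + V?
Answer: -22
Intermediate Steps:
k = -14 (k = 4 + (½)*(-36) = 4 - 18 = -14)
y(V) = -4 + V + V² (y(V) = -4 + (V*V + V) = -4 + (V² + V) = -4 + (V + V²) = -4 + V + V²)
y(-3)*(k + n(-6)) = (-4 - 3 + (-3)²)*(-14 + 3) = (-4 - 3 + 9)*(-11) = 2*(-11) = -22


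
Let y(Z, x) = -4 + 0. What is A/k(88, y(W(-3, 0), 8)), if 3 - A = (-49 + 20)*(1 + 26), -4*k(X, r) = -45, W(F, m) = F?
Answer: 1048/15 ≈ 69.867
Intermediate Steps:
y(Z, x) = -4
k(X, r) = 45/4 (k(X, r) = -1/4*(-45) = 45/4)
A = 786 (A = 3 - (-49 + 20)*(1 + 26) = 3 - (-29)*27 = 3 - 1*(-783) = 3 + 783 = 786)
A/k(88, y(W(-3, 0), 8)) = 786/(45/4) = 786*(4/45) = 1048/15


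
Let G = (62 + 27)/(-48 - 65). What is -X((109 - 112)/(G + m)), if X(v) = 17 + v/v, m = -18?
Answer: -18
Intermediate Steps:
G = -89/113 (G = 89/(-113) = 89*(-1/113) = -89/113 ≈ -0.78761)
X(v) = 18 (X(v) = 17 + 1 = 18)
-X((109 - 112)/(G + m)) = -1*18 = -18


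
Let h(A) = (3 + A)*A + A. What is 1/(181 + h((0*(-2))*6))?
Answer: 1/181 ≈ 0.0055249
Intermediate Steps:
h(A) = A + A*(3 + A) (h(A) = A*(3 + A) + A = A + A*(3 + A))
1/(181 + h((0*(-2))*6)) = 1/(181 + ((0*(-2))*6)*(4 + (0*(-2))*6)) = 1/(181 + (0*6)*(4 + 0*6)) = 1/(181 + 0*(4 + 0)) = 1/(181 + 0*4) = 1/(181 + 0) = 1/181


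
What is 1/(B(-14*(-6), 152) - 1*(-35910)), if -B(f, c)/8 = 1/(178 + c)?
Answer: 165/5925146 ≈ 2.7847e-5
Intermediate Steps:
B(f, c) = -8/(178 + c)
1/(B(-14*(-6), 152) - 1*(-35910)) = 1/(-8/(178 + 152) - 1*(-35910)) = 1/(-8/330 + 35910) = 1/(-8*1/330 + 35910) = 1/(-4/165 + 35910) = 1/(5925146/165) = 165/5925146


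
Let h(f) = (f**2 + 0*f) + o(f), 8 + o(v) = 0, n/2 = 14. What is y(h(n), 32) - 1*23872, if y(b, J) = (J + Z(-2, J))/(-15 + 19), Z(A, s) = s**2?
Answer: -23608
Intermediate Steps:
n = 28 (n = 2*14 = 28)
o(v) = -8 (o(v) = -8 + 0 = -8)
h(f) = -8 + f**2 (h(f) = (f**2 + 0*f) - 8 = (f**2 + 0) - 8 = f**2 - 8 = -8 + f**2)
y(b, J) = J/4 + J**2/4 (y(b, J) = (J + J**2)/(-15 + 19) = (J + J**2)/4 = (J + J**2)*(1/4) = J/4 + J**2/4)
y(h(n), 32) - 1*23872 = (1/4)*32*(1 + 32) - 1*23872 = (1/4)*32*33 - 23872 = 264 - 23872 = -23608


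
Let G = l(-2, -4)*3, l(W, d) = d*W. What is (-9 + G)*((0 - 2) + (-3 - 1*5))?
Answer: -150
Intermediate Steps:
l(W, d) = W*d
G = 24 (G = -2*(-4)*3 = 8*3 = 24)
(-9 + G)*((0 - 2) + (-3 - 1*5)) = (-9 + 24)*((0 - 2) + (-3 - 1*5)) = 15*(-2 + (-3 - 5)) = 15*(-2 - 8) = 15*(-10) = -150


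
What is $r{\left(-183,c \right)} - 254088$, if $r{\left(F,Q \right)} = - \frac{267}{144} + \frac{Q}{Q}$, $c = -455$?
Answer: $- \frac{12196265}{48} \approx -2.5409 \cdot 10^{5}$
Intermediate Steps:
$r{\left(F,Q \right)} = - \frac{41}{48}$ ($r{\left(F,Q \right)} = \left(-267\right) \frac{1}{144} + 1 = - \frac{89}{48} + 1 = - \frac{41}{48}$)
$r{\left(-183,c \right)} - 254088 = - \frac{41}{48} - 254088 = - \frac{12196265}{48}$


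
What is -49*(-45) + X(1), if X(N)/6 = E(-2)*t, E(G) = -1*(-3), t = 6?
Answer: 2313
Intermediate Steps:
E(G) = 3
X(N) = 108 (X(N) = 6*(3*6) = 6*18 = 108)
-49*(-45) + X(1) = -49*(-45) + 108 = 2205 + 108 = 2313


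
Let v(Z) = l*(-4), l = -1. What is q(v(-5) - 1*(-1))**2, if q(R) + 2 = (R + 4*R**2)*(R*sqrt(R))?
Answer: 1378129 - 2100*sqrt(5) ≈ 1.3734e+6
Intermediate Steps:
v(Z) = 4 (v(Z) = -1*(-4) = 4)
q(R) = -2 + R**(3/2)*(R + 4*R**2) (q(R) = -2 + (R + 4*R**2)*(R*sqrt(R)) = -2 + (R + 4*R**2)*R**(3/2) = -2 + R**(3/2)*(R + 4*R**2))
q(v(-5) - 1*(-1))**2 = (-2 + (4 - 1*(-1))**(5/2) + 4*(4 - 1*(-1))**(7/2))**2 = (-2 + (4 + 1)**(5/2) + 4*(4 + 1)**(7/2))**2 = (-2 + 5**(5/2) + 4*5**(7/2))**2 = (-2 + 25*sqrt(5) + 4*(125*sqrt(5)))**2 = (-2 + 25*sqrt(5) + 500*sqrt(5))**2 = (-2 + 525*sqrt(5))**2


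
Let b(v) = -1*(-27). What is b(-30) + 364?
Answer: 391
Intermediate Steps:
b(v) = 27
b(-30) + 364 = 27 + 364 = 391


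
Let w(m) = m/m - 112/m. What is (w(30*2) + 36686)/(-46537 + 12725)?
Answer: -550277/507180 ≈ -1.0850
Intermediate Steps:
w(m) = 1 - 112/m
(w(30*2) + 36686)/(-46537 + 12725) = ((-112 + 30*2)/((30*2)) + 36686)/(-46537 + 12725) = ((-112 + 60)/60 + 36686)/(-33812) = ((1/60)*(-52) + 36686)*(-1/33812) = (-13/15 + 36686)*(-1/33812) = (550277/15)*(-1/33812) = -550277/507180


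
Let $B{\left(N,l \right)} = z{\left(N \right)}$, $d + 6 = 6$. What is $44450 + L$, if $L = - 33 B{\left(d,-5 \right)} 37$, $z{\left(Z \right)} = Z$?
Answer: $44450$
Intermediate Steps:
$d = 0$ ($d = -6 + 6 = 0$)
$B{\left(N,l \right)} = N$
$L = 0$ ($L = \left(-33\right) 0 \cdot 37 = 0 \cdot 37 = 0$)
$44450 + L = 44450 + 0 = 44450$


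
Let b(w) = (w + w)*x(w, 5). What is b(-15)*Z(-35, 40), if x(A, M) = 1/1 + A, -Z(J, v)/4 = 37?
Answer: -62160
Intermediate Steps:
Z(J, v) = -148 (Z(J, v) = -4*37 = -148)
x(A, M) = 1 + A (x(A, M) = 1*1 + A = 1 + A)
b(w) = 2*w*(1 + w) (b(w) = (w + w)*(1 + w) = (2*w)*(1 + w) = 2*w*(1 + w))
b(-15)*Z(-35, 40) = (2*(-15)*(1 - 15))*(-148) = (2*(-15)*(-14))*(-148) = 420*(-148) = -62160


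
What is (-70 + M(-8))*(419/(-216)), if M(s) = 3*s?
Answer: 19693/108 ≈ 182.34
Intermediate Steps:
(-70 + M(-8))*(419/(-216)) = (-70 + 3*(-8))*(419/(-216)) = (-70 - 24)*(419*(-1/216)) = -94*(-419/216) = 19693/108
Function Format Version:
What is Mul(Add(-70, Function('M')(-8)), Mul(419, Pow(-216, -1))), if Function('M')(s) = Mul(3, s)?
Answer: Rational(19693, 108) ≈ 182.34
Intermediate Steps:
Mul(Add(-70, Function('M')(-8)), Mul(419, Pow(-216, -1))) = Mul(Add(-70, Mul(3, -8)), Mul(419, Pow(-216, -1))) = Mul(Add(-70, -24), Mul(419, Rational(-1, 216))) = Mul(-94, Rational(-419, 216)) = Rational(19693, 108)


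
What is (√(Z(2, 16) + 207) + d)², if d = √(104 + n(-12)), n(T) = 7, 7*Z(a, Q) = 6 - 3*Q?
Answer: 312 + 6*√2479 ≈ 610.74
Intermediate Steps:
Z(a, Q) = 6/7 - 3*Q/7 (Z(a, Q) = (6 - 3*Q)/7 = 6/7 - 3*Q/7)
d = √111 (d = √(104 + 7) = √111 ≈ 10.536)
(√(Z(2, 16) + 207) + d)² = (√((6/7 - 3/7*16) + 207) + √111)² = (√((6/7 - 48/7) + 207) + √111)² = (√(-6 + 207) + √111)² = (√201 + √111)² = (√111 + √201)²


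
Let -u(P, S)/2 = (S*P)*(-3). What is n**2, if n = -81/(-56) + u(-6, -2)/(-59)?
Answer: 558009/10916416 ≈ 0.051117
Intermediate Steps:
u(P, S) = 6*P*S (u(P, S) = -2*S*P*(-3) = -2*P*S*(-3) = -(-6)*P*S = 6*P*S)
n = 747/3304 (n = -81/(-56) + (6*(-6)*(-2))/(-59) = -81*(-1/56) + 72*(-1/59) = 81/56 - 72/59 = 747/3304 ≈ 0.22609)
n**2 = (747/3304)**2 = 558009/10916416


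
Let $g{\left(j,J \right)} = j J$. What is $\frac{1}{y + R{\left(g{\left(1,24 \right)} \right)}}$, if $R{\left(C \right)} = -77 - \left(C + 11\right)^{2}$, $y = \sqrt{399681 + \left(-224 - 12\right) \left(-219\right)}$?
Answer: $- \frac{434}{414613} - \frac{\sqrt{451365}}{1243839} \approx -0.0015869$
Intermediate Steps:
$g{\left(j,J \right)} = J j$
$y = \sqrt{451365}$ ($y = \sqrt{399681 - -51684} = \sqrt{399681 + 51684} = \sqrt{451365} \approx 671.84$)
$R{\left(C \right)} = -77 - \left(11 + C\right)^{2}$
$\frac{1}{y + R{\left(g{\left(1,24 \right)} \right)}} = \frac{1}{\sqrt{451365} - \left(77 + \left(11 + 24 \cdot 1\right)^{2}\right)} = \frac{1}{\sqrt{451365} - \left(77 + \left(11 + 24\right)^{2}\right)} = \frac{1}{\sqrt{451365} - 1302} = \frac{1}{-1302 + \sqrt{451365}}$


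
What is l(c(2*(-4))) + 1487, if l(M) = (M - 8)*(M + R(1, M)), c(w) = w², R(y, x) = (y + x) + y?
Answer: 8767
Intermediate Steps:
R(y, x) = x + 2*y (R(y, x) = (x + y) + y = x + 2*y)
l(M) = (-8 + M)*(2 + 2*M) (l(M) = (M - 8)*(M + (M + 2*1)) = (-8 + M)*(M + (M + 2)) = (-8 + M)*(M + (2 + M)) = (-8 + M)*(2 + 2*M))
l(c(2*(-4))) + 1487 = (-16 - 14*(2*(-4))² + 2*((2*(-4))²)²) + 1487 = (-16 - 14*(-8)² + 2*((-8)²)²) + 1487 = (-16 - 14*64 + 2*64²) + 1487 = (-16 - 896 + 2*4096) + 1487 = (-16 - 896 + 8192) + 1487 = 7280 + 1487 = 8767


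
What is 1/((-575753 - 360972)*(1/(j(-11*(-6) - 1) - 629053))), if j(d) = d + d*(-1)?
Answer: 629053/936725 ≈ 0.67155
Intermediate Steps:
j(d) = 0 (j(d) = d - d = 0)
1/((-575753 - 360972)*(1/(j(-11*(-6) - 1) - 629053))) = 1/((-575753 - 360972)*(1/(0 - 629053))) = 1/((-936725)*(1/(-629053))) = -1/(936725*(-1/629053)) = -1/936725*(-629053) = 629053/936725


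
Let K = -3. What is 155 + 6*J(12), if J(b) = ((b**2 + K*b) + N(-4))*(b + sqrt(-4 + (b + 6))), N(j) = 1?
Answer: 8003 + 654*sqrt(14) ≈ 10450.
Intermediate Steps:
J(b) = (b + sqrt(2 + b))*(1 + b**2 - 3*b) (J(b) = ((b**2 - 3*b) + 1)*(b + sqrt(-4 + (b + 6))) = (1 + b**2 - 3*b)*(b + sqrt(-4 + (6 + b))) = (1 + b**2 - 3*b)*(b + sqrt(2 + b)) = (b + sqrt(2 + b))*(1 + b**2 - 3*b))
155 + 6*J(12) = 155 + 6*(12 + 12**3 + sqrt(2 + 12) - 3*12**2 + 12**2*sqrt(2 + 12) - 3*12*sqrt(2 + 12)) = 155 + 6*(12 + 1728 + sqrt(14) - 3*144 + 144*sqrt(14) - 3*12*sqrt(14)) = 155 + 6*(12 + 1728 + sqrt(14) - 432 + 144*sqrt(14) - 36*sqrt(14)) = 155 + 6*(1308 + 109*sqrt(14)) = 155 + (7848 + 654*sqrt(14)) = 8003 + 654*sqrt(14)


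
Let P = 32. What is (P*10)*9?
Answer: 2880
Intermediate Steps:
(P*10)*9 = (32*10)*9 = 320*9 = 2880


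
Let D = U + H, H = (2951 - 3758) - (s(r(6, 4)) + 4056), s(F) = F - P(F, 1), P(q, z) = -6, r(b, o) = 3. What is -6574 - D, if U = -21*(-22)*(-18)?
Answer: 6614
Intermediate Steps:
s(F) = 6 + F (s(F) = F - 1*(-6) = F + 6 = 6 + F)
H = -4872 (H = (2951 - 3758) - ((6 + 3) + 4056) = -807 - (9 + 4056) = -807 - 1*4065 = -807 - 4065 = -4872)
U = -8316 (U = 462*(-18) = -8316)
D = -13188 (D = -8316 - 4872 = -13188)
-6574 - D = -6574 - 1*(-13188) = -6574 + 13188 = 6614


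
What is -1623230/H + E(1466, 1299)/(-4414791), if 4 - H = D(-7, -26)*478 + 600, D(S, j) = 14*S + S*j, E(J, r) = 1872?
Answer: 1194357485779/29982317278 ≈ 39.835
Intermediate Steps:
H = -40748 (H = 4 - (-7*(14 - 26)*478 + 600) = 4 - (-7*(-12)*478 + 600) = 4 - (84*478 + 600) = 4 - (40152 + 600) = 4 - 1*40752 = 4 - 40752 = -40748)
-1623230/H + E(1466, 1299)/(-4414791) = -1623230/(-40748) + 1872/(-4414791) = -1623230*(-1/40748) + 1872*(-1/4414791) = 811615/20374 - 624/1471597 = 1194357485779/29982317278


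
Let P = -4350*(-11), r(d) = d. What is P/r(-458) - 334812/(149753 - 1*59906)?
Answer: -742087141/6858321 ≈ -108.20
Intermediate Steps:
P = 47850
P/r(-458) - 334812/(149753 - 1*59906) = 47850/(-458) - 334812/(149753 - 1*59906) = 47850*(-1/458) - 334812/(149753 - 59906) = -23925/229 - 334812/89847 = -23925/229 - 334812*1/89847 = -23925/229 - 111604/29949 = -742087141/6858321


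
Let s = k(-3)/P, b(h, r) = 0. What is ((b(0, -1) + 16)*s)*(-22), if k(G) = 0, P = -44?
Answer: 0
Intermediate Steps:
s = 0 (s = 0/(-44) = 0*(-1/44) = 0)
((b(0, -1) + 16)*s)*(-22) = ((0 + 16)*0)*(-22) = (16*0)*(-22) = 0*(-22) = 0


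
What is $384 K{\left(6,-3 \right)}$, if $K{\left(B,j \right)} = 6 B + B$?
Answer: $16128$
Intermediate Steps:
$K{\left(B,j \right)} = 7 B$
$384 K{\left(6,-3 \right)} = 384 \cdot 7 \cdot 6 = 384 \cdot 42 = 16128$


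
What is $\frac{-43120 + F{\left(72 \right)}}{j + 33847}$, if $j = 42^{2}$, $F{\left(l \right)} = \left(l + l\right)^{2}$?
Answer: $- \frac{22384}{35611} \approx -0.62857$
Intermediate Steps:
$F{\left(l \right)} = 4 l^{2}$ ($F{\left(l \right)} = \left(2 l\right)^{2} = 4 l^{2}$)
$j = 1764$
$\frac{-43120 + F{\left(72 \right)}}{j + 33847} = \frac{-43120 + 4 \cdot 72^{2}}{1764 + 33847} = \frac{-43120 + 4 \cdot 5184}{35611} = \left(-43120 + 20736\right) \frac{1}{35611} = \left(-22384\right) \frac{1}{35611} = - \frac{22384}{35611}$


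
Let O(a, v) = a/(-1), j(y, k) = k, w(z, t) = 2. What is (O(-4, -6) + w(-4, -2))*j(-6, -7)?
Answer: -42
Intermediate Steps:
O(a, v) = -a (O(a, v) = a*(-1) = -a)
(O(-4, -6) + w(-4, -2))*j(-6, -7) = (-1*(-4) + 2)*(-7) = (4 + 2)*(-7) = 6*(-7) = -42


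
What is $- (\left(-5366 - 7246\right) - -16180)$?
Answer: $-3568$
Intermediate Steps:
$- (\left(-5366 - 7246\right) - -16180) = - (\left(-5366 - 7246\right) + 16180) = - (-12612 + 16180) = \left(-1\right) 3568 = -3568$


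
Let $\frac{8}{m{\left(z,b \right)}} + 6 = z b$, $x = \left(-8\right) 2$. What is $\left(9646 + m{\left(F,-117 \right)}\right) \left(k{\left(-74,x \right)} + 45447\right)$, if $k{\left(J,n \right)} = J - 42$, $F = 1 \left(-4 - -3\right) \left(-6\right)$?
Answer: $\frac{77395429540}{177} \approx 4.3726 \cdot 10^{8}$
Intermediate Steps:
$F = 6$ ($F = 1 \left(-4 + 3\right) \left(-6\right) = 1 \left(-1\right) \left(-6\right) = \left(-1\right) \left(-6\right) = 6$)
$x = -16$
$m{\left(z,b \right)} = \frac{8}{-6 + b z}$ ($m{\left(z,b \right)} = \frac{8}{-6 + z b} = \frac{8}{-6 + b z}$)
$k{\left(J,n \right)} = -42 + J$ ($k{\left(J,n \right)} = J - 42 = -42 + J$)
$\left(9646 + m{\left(F,-117 \right)}\right) \left(k{\left(-74,x \right)} + 45447\right) = \left(9646 + \frac{8}{-6 - 702}\right) \left(\left(-42 - 74\right) + 45447\right) = \left(9646 + \frac{8}{-6 - 702}\right) \left(-116 + 45447\right) = \left(9646 + \frac{8}{-708}\right) 45331 = \left(9646 + 8 \left(- \frac{1}{708}\right)\right) 45331 = \left(9646 - \frac{2}{177}\right) 45331 = \frac{1707340}{177} \cdot 45331 = \frac{77395429540}{177}$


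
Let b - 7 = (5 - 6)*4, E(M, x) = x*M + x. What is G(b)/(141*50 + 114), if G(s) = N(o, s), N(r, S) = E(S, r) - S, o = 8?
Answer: 29/7164 ≈ 0.0040480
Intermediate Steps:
E(M, x) = x + M*x (E(M, x) = M*x + x = x + M*x)
b = 3 (b = 7 + (5 - 6)*4 = 7 - 1*4 = 7 - 4 = 3)
N(r, S) = -S + r*(1 + S) (N(r, S) = r*(1 + S) - S = -S + r*(1 + S))
G(s) = 8 + 7*s (G(s) = -s + 8*(1 + s) = -s + (8 + 8*s) = 8 + 7*s)
G(b)/(141*50 + 114) = (8 + 7*3)/(141*50 + 114) = (8 + 21)/(7050 + 114) = 29/7164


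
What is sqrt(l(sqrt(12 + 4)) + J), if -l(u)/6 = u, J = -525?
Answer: 3*I*sqrt(61) ≈ 23.431*I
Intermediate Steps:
l(u) = -6*u
sqrt(l(sqrt(12 + 4)) + J) = sqrt(-6*sqrt(12 + 4) - 525) = sqrt(-6*sqrt(16) - 525) = sqrt(-6*4 - 525) = sqrt(-24 - 525) = sqrt(-549) = 3*I*sqrt(61)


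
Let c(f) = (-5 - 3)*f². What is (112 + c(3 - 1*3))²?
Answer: 12544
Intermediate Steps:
c(f) = -8*f²
(112 + c(3 - 1*3))² = (112 - 8*(3 - 1*3)²)² = (112 - 8*(3 - 3)²)² = (112 - 8*0²)² = (112 - 8*0)² = (112 + 0)² = 112² = 12544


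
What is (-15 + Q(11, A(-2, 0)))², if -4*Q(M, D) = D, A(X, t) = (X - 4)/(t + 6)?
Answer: 3481/16 ≈ 217.56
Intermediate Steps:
A(X, t) = (-4 + X)/(6 + t)
Q(M, D) = -D/4
(-15 + Q(11, A(-2, 0)))² = (-15 - (-4 - 2)/(4*(6 + 0)))² = (-15 - (-6)/(4*6))² = (-15 - (-6)/24)² = (-15 - ¼*(-1))² = (-15 + ¼)² = (-59/4)² = 3481/16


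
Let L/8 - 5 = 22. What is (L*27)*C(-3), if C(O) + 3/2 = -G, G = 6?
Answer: -43740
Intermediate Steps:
L = 216 (L = 40 + 8*22 = 40 + 176 = 216)
C(O) = -15/2 (C(O) = -3/2 - 1*6 = -3/2 - 6 = -15/2)
(L*27)*C(-3) = (216*27)*(-15/2) = 5832*(-15/2) = -43740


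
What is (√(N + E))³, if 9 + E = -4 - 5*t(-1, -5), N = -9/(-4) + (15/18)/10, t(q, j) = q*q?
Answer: -47*I*√141/9 ≈ -62.01*I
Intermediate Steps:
t(q, j) = q²
N = 7/3 (N = -9*(-¼) + (15*(1/18))*(⅒) = 9/4 + (⅚)*(⅒) = 9/4 + 1/12 = 7/3 ≈ 2.3333)
E = -18 (E = -9 + (-4 - 5*(-1)²) = -9 + (-4 - 5*1) = -9 + (-4 - 5) = -9 - 9 = -18)
(√(N + E))³ = (√(7/3 - 18))³ = (√(-47/3))³ = (I*√141/3)³ = -47*I*√141/9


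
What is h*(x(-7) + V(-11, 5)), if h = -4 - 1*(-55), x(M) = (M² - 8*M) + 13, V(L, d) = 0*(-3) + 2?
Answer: 6120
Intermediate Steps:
V(L, d) = 2 (V(L, d) = 0 + 2 = 2)
x(M) = 13 + M² - 8*M
h = 51 (h = -4 + 55 = 51)
h*(x(-7) + V(-11, 5)) = 51*((13 + (-7)² - 8*(-7)) + 2) = 51*((13 + 49 + 56) + 2) = 51*(118 + 2) = 51*120 = 6120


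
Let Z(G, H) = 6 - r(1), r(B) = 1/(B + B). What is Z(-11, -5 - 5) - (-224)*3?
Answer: 1355/2 ≈ 677.50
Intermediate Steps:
r(B) = 1/(2*B)
Z(G, H) = 11/2 (Z(G, H) = 6 - 1/(2*1) = 6 - 1/2 = 6 - 1*½ = 6 - ½ = 11/2)
Z(-11, -5 - 5) - (-224)*3 = 11/2 - (-224)*3 = 11/2 - 56*(-12) = 11/2 + 672 = 1355/2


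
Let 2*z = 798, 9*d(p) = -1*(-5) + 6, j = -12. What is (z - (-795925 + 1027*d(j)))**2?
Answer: 51202883273161/81 ≈ 6.3213e+11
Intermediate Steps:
d(p) = 11/9 (d(p) = (-1*(-5) + 6)/9 = (5 + 6)/9 = (1/9)*11 = 11/9)
z = 399 (z = (1/2)*798 = 399)
(z - (-795925 + 1027*d(j)))**2 = (399 - 1027/(1/(11/9 - 775)))**2 = (399 - 1027/(1/(-6964/9)))**2 = (399 - 1027/(-9/6964))**2 = (399 - 1027*(-6964/9))**2 = (399 + 7152028/9)**2 = (7155619/9)**2 = 51202883273161/81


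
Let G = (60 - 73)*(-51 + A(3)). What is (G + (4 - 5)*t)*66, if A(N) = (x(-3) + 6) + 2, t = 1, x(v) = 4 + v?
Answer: 35970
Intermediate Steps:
A(N) = 9 (A(N) = ((4 - 3) + 6) + 2 = (1 + 6) + 2 = 7 + 2 = 9)
G = 546 (G = (60 - 73)*(-51 + 9) = -13*(-42) = 546)
(G + (4 - 5)*t)*66 = (546 + (4 - 5)*1)*66 = (546 - 1*1)*66 = (546 - 1)*66 = 545*66 = 35970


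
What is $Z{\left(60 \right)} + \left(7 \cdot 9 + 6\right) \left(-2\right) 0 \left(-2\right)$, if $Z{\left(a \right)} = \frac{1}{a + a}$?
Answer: $\frac{1}{120} \approx 0.0083333$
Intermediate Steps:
$Z{\left(a \right)} = \frac{1}{2 a}$
$Z{\left(60 \right)} + \left(7 \cdot 9 + 6\right) \left(-2\right) 0 \left(-2\right) = \frac{1}{2 \cdot 60} + \left(7 \cdot 9 + 6\right) \left(-2\right) 0 \left(-2\right) = \frac{1}{2} \cdot \frac{1}{60} + \left(63 + 6\right) 0 \left(-2\right) = \frac{1}{120} + 69 \cdot 0 = \frac{1}{120} + 0 = \frac{1}{120}$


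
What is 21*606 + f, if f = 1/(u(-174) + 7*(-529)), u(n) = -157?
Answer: 49122359/3860 ≈ 12726.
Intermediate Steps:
f = -1/3860 (f = 1/(-157 + 7*(-529)) = 1/(-157 - 3703) = 1/(-3860) = -1/3860 ≈ -0.00025907)
21*606 + f = 21*606 - 1/3860 = 12726 - 1/3860 = 49122359/3860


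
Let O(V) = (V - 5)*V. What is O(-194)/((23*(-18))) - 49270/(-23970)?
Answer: -15083134/165393 ≈ -91.196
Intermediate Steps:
O(V) = V*(-5 + V) (O(V) = (-5 + V)*V = V*(-5 + V))
O(-194)/((23*(-18))) - 49270/(-23970) = (-194*(-5 - 194))/((23*(-18))) - 49270/(-23970) = -194*(-199)/(-414) - 49270*(-1/23970) = 38606*(-1/414) + 4927/2397 = -19303/207 + 4927/2397 = -15083134/165393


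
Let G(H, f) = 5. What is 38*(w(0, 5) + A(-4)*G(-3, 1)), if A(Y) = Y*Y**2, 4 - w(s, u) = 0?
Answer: -12008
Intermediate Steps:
w(s, u) = 4 (w(s, u) = 4 - 1*0 = 4 + 0 = 4)
A(Y) = Y**3
38*(w(0, 5) + A(-4)*G(-3, 1)) = 38*(4 + (-4)**3*5) = 38*(4 - 64*5) = 38*(4 - 320) = 38*(-316) = -12008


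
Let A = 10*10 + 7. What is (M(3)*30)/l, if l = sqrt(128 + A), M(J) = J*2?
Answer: 36*sqrt(235)/47 ≈ 11.742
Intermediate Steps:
A = 107 (A = 100 + 7 = 107)
M(J) = 2*J
l = sqrt(235) (l = sqrt(128 + 107) = sqrt(235) ≈ 15.330)
(M(3)*30)/l = ((2*3)*30)/(sqrt(235)) = (6*30)*(sqrt(235)/235) = 180*(sqrt(235)/235) = 36*sqrt(235)/47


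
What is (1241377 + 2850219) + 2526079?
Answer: 6617675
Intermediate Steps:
(1241377 + 2850219) + 2526079 = 4091596 + 2526079 = 6617675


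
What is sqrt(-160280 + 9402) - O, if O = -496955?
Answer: 496955 + I*sqrt(150878) ≈ 4.9696e+5 + 388.43*I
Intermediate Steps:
sqrt(-160280 + 9402) - O = sqrt(-160280 + 9402) - 1*(-496955) = sqrt(-150878) + 496955 = I*sqrt(150878) + 496955 = 496955 + I*sqrt(150878)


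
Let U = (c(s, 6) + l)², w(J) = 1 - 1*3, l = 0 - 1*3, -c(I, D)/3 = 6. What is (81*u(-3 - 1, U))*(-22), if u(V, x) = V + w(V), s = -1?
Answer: 10692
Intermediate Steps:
c(I, D) = -18 (c(I, D) = -3*6 = -18)
l = -3 (l = 0 - 3 = -3)
w(J) = -2 (w(J) = 1 - 3 = -2)
U = 441 (U = (-18 - 3)² = (-21)² = 441)
u(V, x) = -2 + V (u(V, x) = V - 2 = -2 + V)
(81*u(-3 - 1, U))*(-22) = (81*(-2 + (-3 - 1)))*(-22) = (81*(-2 - 4))*(-22) = (81*(-6))*(-22) = -486*(-22) = 10692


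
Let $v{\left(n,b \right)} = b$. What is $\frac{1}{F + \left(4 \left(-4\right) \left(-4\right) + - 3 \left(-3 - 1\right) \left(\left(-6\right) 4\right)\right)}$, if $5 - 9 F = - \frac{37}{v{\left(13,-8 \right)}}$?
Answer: $- \frac{24}{5375} \approx -0.0044651$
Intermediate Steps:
$F = \frac{1}{24}$ ($F = \frac{5}{9} - \frac{\left(-37\right) \frac{1}{-8}}{9} = \frac{5}{9} - \frac{\left(-37\right) \left(- \frac{1}{8}\right)}{9} = \frac{5}{9} - \frac{37}{72} = \frac{1}{24} \approx 0.041667$)
$\frac{1}{F + \left(4 \left(-4\right) \left(-4\right) + - 3 \left(-3 - 1\right) \left(\left(-6\right) 4\right)\right)} = \frac{1}{\frac{1}{24} + \left(4 \left(-4\right) \left(-4\right) + - 3 \left(-3 - 1\right) \left(\left(-6\right) 4\right)\right)} = \frac{1}{\frac{1}{24} + \left(\left(-16\right) \left(-4\right) + \left(-3\right) \left(-4\right) \left(-24\right)\right)} = \frac{1}{\frac{1}{24} + \left(64 + 12 \left(-24\right)\right)} = \frac{1}{\frac{1}{24} + \left(64 - 288\right)} = \frac{1}{\frac{1}{24} - 224} = \frac{1}{- \frac{5375}{24}} = - \frac{24}{5375}$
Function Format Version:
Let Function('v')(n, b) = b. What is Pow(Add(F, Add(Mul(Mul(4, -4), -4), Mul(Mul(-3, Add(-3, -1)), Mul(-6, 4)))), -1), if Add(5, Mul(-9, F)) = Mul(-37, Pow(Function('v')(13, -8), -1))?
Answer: Rational(-24, 5375) ≈ -0.0044651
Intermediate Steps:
F = Rational(1, 24) (F = Add(Rational(5, 9), Mul(Rational(-1, 9), Mul(-37, Pow(-8, -1)))) = Add(Rational(5, 9), Mul(Rational(-1, 9), Mul(-37, Rational(-1, 8)))) = Add(Rational(5, 9), Mul(Rational(-1, 9), Rational(37, 8))) = Add(Rational(5, 9), Rational(-37, 72)) = Rational(1, 24) ≈ 0.041667)
Pow(Add(F, Add(Mul(Mul(4, -4), -4), Mul(Mul(-3, Add(-3, -1)), Mul(-6, 4)))), -1) = Pow(Add(Rational(1, 24), Add(Mul(Mul(4, -4), -4), Mul(Mul(-3, Add(-3, -1)), Mul(-6, 4)))), -1) = Pow(Add(Rational(1, 24), Add(Mul(-16, -4), Mul(Mul(-3, -4), -24))), -1) = Pow(Add(Rational(1, 24), Add(64, Mul(12, -24))), -1) = Pow(Add(Rational(1, 24), Add(64, -288)), -1) = Pow(Add(Rational(1, 24), -224), -1) = Pow(Rational(-5375, 24), -1) = Rational(-24, 5375)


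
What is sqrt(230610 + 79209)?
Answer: sqrt(309819) ≈ 556.61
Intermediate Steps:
sqrt(230610 + 79209) = sqrt(309819)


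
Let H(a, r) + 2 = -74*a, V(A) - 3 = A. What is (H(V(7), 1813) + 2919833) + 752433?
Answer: 3671524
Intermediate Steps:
V(A) = 3 + A
H(a, r) = -2 - 74*a
(H(V(7), 1813) + 2919833) + 752433 = ((-2 - 74*(3 + 7)) + 2919833) + 752433 = ((-2 - 74*10) + 2919833) + 752433 = ((-2 - 740) + 2919833) + 752433 = (-742 + 2919833) + 752433 = 2919091 + 752433 = 3671524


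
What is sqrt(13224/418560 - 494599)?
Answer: I*sqrt(9402128549810)/4360 ≈ 703.28*I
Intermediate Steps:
sqrt(13224/418560 - 494599) = sqrt(13224*(1/418560) - 494599) = sqrt(551/17440 - 494599) = sqrt(-8625806009/17440) = I*sqrt(9402128549810)/4360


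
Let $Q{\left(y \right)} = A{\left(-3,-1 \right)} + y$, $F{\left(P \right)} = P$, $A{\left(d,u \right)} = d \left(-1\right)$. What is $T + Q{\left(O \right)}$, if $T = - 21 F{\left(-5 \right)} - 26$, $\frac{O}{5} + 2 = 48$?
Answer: $312$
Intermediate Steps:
$O = 230$ ($O = -10 + 5 \cdot 48 = -10 + 240 = 230$)
$A{\left(d,u \right)} = - d$
$Q{\left(y \right)} = 3 + y$ ($Q{\left(y \right)} = \left(-1\right) \left(-3\right) + y = 3 + y$)
$T = 79$ ($T = \left(-21\right) \left(-5\right) - 26 = 105 - 26 = 79$)
$T + Q{\left(O \right)} = 79 + \left(3 + 230\right) = 79 + 233 = 312$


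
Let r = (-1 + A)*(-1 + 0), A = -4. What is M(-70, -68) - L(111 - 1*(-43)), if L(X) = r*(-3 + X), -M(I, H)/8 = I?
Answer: -195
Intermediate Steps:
M(I, H) = -8*I
r = 5 (r = (-1 - 4)*(-1 + 0) = -5*(-1) = 5)
L(X) = -15 + 5*X (L(X) = 5*(-3 + X) = -15 + 5*X)
M(-70, -68) - L(111 - 1*(-43)) = -8*(-70) - (-15 + 5*(111 - 1*(-43))) = 560 - (-15 + 5*(111 + 43)) = 560 - (-15 + 5*154) = 560 - (-15 + 770) = 560 - 1*755 = 560 - 755 = -195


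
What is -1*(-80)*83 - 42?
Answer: 6598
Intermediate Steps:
-1*(-80)*83 - 42 = 80*83 - 42 = 6640 - 42 = 6598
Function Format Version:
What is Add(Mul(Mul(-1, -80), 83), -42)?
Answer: 6598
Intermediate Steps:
Add(Mul(Mul(-1, -80), 83), -42) = Add(Mul(80, 83), -42) = Add(6640, -42) = 6598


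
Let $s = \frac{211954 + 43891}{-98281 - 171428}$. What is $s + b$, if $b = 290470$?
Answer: $\frac{78342117385}{269709} \approx 2.9047 \cdot 10^{5}$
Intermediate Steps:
$s = - \frac{255845}{269709}$ ($s = \frac{255845}{-269709} = 255845 \left(- \frac{1}{269709}\right) = - \frac{255845}{269709} \approx -0.9486$)
$s + b = - \frac{255845}{269709} + 290470 = \frac{78342117385}{269709}$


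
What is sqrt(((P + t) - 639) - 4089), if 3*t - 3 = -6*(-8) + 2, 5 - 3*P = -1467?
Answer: I*sqrt(37977)/3 ≈ 64.959*I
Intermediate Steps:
P = 1472/3 (P = 5/3 - 1/3*(-1467) = 5/3 + 489 = 1472/3 ≈ 490.67)
t = 53/3 (t = 1 + (-6*(-8) + 2)/3 = 1 + (48 + 2)/3 = 1 + (1/3)*50 = 1 + 50/3 = 53/3 ≈ 17.667)
sqrt(((P + t) - 639) - 4089) = sqrt(((1472/3 + 53/3) - 639) - 4089) = sqrt((1525/3 - 639) - 4089) = sqrt(-392/3 - 4089) = sqrt(-12659/3) = I*sqrt(37977)/3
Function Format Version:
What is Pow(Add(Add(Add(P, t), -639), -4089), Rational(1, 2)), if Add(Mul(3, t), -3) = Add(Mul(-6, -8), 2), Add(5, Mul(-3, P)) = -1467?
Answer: Mul(Rational(1, 3), I, Pow(37977, Rational(1, 2))) ≈ Mul(64.959, I)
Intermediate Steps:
P = Rational(1472, 3) (P = Add(Rational(5, 3), Mul(Rational(-1, 3), -1467)) = Add(Rational(5, 3), 489) = Rational(1472, 3) ≈ 490.67)
t = Rational(53, 3) (t = Add(1, Mul(Rational(1, 3), Add(Mul(-6, -8), 2))) = Add(1, Mul(Rational(1, 3), Add(48, 2))) = Add(1, Mul(Rational(1, 3), 50)) = Add(1, Rational(50, 3)) = Rational(53, 3) ≈ 17.667)
Pow(Add(Add(Add(P, t), -639), -4089), Rational(1, 2)) = Pow(Add(Add(Add(Rational(1472, 3), Rational(53, 3)), -639), -4089), Rational(1, 2)) = Pow(Add(Add(Rational(1525, 3), -639), -4089), Rational(1, 2)) = Pow(Add(Rational(-392, 3), -4089), Rational(1, 2)) = Pow(Rational(-12659, 3), Rational(1, 2)) = Mul(Rational(1, 3), I, Pow(37977, Rational(1, 2)))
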